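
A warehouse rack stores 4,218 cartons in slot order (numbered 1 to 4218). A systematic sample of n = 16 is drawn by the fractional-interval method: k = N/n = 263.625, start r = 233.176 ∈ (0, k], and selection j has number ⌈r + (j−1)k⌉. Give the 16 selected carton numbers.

234, 497, 761, 1025, 1288, 1552, 1815, 2079, 2343, 2606, 2870, 3134, 3397, 3661, 3924, 4188

j=1: r + 0k = 233.176 → ⌈·⌉ = 234
j=2: r + 1k = 496.801 → ⌈·⌉ = 497
j=3: r + 2k = 760.426 → ⌈·⌉ = 761
j=4: r + 3k = 1024.051 → ⌈·⌉ = 1025
j=5: r + 4k = 1287.676 → ⌈·⌉ = 1288
j=6: r + 5k = 1551.301 → ⌈·⌉ = 1552
j=7: r + 6k = 1814.926 → ⌈·⌉ = 1815
j=8: r + 7k = 2078.551 → ⌈·⌉ = 2079
j=9: r + 8k = 2342.176 → ⌈·⌉ = 2343
j=10: r + 9k = 2605.801 → ⌈·⌉ = 2606
j=11: r + 10k = 2869.426 → ⌈·⌉ = 2870
j=12: r + 11k = 3133.051 → ⌈·⌉ = 3134
j=13: r + 12k = 3396.676 → ⌈·⌉ = 3397
j=14: r + 13k = 3660.301 → ⌈·⌉ = 3661
j=15: r + 14k = 3923.926 → ⌈·⌉ = 3924
j=16: r + 15k = 4187.551 → ⌈·⌉ = 4188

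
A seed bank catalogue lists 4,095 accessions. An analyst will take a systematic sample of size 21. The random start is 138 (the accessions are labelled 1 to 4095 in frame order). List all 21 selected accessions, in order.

k = N/n = 4095/21 = 195
accession 1: 138
accession 2: 138 + 195 = 333
accession 3: 333 + 195 = 528
accession 4: 528 + 195 = 723
accession 5: 723 + 195 = 918
accession 6: 918 + 195 = 1113
accession 7: 1113 + 195 = 1308
accession 8: 1308 + 195 = 1503
accession 9: 1503 + 195 = 1698
accession 10: 1698 + 195 = 1893
accession 11: 1893 + 195 = 2088
accession 12: 2088 + 195 = 2283
accession 13: 2283 + 195 = 2478
accession 14: 2478 + 195 = 2673
accession 15: 2673 + 195 = 2868
accession 16: 2868 + 195 = 3063
accession 17: 3063 + 195 = 3258
accession 18: 3258 + 195 = 3453
accession 19: 3453 + 195 = 3648
accession 20: 3648 + 195 = 3843
accession 21: 3843 + 195 = 4038

138, 333, 528, 723, 918, 1113, 1308, 1503, 1698, 1893, 2088, 2283, 2478, 2673, 2868, 3063, 3258, 3453, 3648, 3843, 4038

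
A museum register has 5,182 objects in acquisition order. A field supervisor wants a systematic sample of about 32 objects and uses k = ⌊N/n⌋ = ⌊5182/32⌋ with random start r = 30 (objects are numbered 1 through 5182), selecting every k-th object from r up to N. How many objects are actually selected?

33

k = ⌊5182/32⌋ = 161
Achieved size = ⌊(5182 − 30)/161⌋ + 1 = ⌊5152/161⌋ + 1 = 32 + 1 = 33
(last selection: 30 + 32×161 = 5182 ≤ 5182; next would be 5343 > 5182)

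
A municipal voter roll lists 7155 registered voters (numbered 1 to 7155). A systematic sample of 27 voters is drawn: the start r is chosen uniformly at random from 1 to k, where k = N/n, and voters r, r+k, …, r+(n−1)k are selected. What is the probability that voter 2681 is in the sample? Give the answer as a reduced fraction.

1/265

k = 7155/27 = 265.
Voter 2681 is selected iff r ≡ 2681 (mod 265); exactly one such r in {1,…,265}.
Inclusion probability = 1/265.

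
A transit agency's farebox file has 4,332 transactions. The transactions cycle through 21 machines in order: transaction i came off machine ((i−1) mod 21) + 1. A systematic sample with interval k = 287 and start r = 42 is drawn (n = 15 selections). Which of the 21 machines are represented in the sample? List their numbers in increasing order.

7, 14, 21

Consecutive selections differ by k = 287, so their machine numbers differ by 287 mod 21 = 14.
gcd(287, 21) = 7, so the sample visits 21/7 = 3 distinct residues mod 21.
Start 42 is machine 21; the machines hit are 7, 14, 21.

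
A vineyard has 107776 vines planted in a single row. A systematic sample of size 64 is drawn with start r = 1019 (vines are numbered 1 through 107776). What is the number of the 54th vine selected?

90271

k = 107776/64 = 1684
54th selection = r + (54−1)·k = 1019 + 53×1684 = 1019 + 89252 = 90271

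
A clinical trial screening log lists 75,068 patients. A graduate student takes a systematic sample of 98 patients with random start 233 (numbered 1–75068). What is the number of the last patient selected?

k = 75068/98 = 766
98th selection = r + (98−1)·k = 233 + 97×766 = 233 + 74302 = 74535

74535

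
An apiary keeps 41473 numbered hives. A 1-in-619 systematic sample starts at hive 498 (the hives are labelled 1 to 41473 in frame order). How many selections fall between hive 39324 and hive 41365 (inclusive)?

k = 619
First selection ≥ 39324: 498 + ⌈(39324−498)/619⌉·619 = 498 + 63×619 = 39495
Last selection ≤ 41365: 498 + ⌊(41365−498)/619⌋·619 = 498 + 66×619 = 41352
Count = 66 − 63 + 1 = 4

4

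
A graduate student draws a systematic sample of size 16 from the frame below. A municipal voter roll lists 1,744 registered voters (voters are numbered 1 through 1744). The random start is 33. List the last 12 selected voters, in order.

k = N/n = 1744/16 = 109
5th selection = 33 + 4×109 = 469
6th: 469 + 109 = 578
7th: 578 + 109 = 687
8th: 687 + 109 = 796
9th: 796 + 109 = 905
10th: 905 + 109 = 1014
11th: 1014 + 109 = 1123
12th: 1123 + 109 = 1232
13th: 1232 + 109 = 1341
14th: 1341 + 109 = 1450
15th: 1450 + 109 = 1559
16th: 1559 + 109 = 1668

469, 578, 687, 796, 905, 1014, 1123, 1232, 1341, 1450, 1559, 1668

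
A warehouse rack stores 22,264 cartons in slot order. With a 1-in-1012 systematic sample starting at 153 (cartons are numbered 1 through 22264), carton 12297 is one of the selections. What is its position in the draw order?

13

k = 1012
position = (12297 − 153)/1012 + 1 = 12144/1012 + 1 = 12 + 1 = 13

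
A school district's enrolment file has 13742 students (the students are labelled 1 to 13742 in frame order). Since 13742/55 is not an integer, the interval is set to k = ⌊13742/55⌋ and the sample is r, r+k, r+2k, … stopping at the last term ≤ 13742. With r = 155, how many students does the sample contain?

k = ⌊13742/55⌋ = 249
Achieved size = ⌊(13742 − 155)/249⌋ + 1 = ⌊13587/249⌋ + 1 = 54 + 1 = 55
(last selection: 155 + 54×249 = 13601 ≤ 13742; next would be 13850 > 13742)

55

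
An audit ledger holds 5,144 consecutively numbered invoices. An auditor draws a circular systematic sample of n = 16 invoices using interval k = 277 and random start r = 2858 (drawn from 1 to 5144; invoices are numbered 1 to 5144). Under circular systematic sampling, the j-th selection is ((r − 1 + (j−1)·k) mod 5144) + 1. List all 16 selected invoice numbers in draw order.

2858, 3135, 3412, 3689, 3966, 4243, 4520, 4797, 5074, 207, 484, 761, 1038, 1315, 1592, 1869

Selection 1: 2858
Selection 2: 2858 + 277 = 3135
Selection 3: 3135 + 277 = 3412
Selection 4: 3412 + 277 = 3689
Selection 5: 3689 + 277 = 3966
Selection 6: 3966 + 277 = 4243
Selection 7: 4243 + 277 = 4520
Selection 8: 4520 + 277 = 4797
Selection 9: 4797 + 277 = 5074
Selection 10: 5074 + 277 = 5351 → 5351 − 5144 = 207
Selection 11: 207 + 277 = 484
Selection 12: 484 + 277 = 761
Selection 13: 761 + 277 = 1038
Selection 14: 1038 + 277 = 1315
Selection 15: 1315 + 277 = 1592
Selection 16: 1592 + 277 = 1869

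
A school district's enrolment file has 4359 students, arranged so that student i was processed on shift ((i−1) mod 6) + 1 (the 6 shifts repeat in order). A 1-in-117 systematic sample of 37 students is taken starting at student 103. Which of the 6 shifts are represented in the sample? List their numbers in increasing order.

1, 4

Consecutive selections differ by k = 117, so their shift numbers differ by 117 mod 6 = 3.
gcd(117, 6) = 3, so the sample visits 6/3 = 2 distinct residues mod 6.
Start 103 is shift 1; the shifts hit are 1, 4.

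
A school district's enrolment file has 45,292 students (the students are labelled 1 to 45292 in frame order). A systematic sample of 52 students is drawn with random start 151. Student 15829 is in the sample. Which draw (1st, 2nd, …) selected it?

19

k = 45292/52 = 871
position = (15829 − 151)/871 + 1 = 15678/871 + 1 = 18 + 1 = 19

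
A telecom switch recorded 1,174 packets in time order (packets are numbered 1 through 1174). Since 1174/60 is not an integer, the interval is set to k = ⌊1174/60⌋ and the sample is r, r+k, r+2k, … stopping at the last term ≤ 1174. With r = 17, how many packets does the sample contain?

61

k = ⌊1174/60⌋ = 19
Achieved size = ⌊(1174 − 17)/19⌋ + 1 = ⌊1157/19⌋ + 1 = 60 + 1 = 61
(last selection: 17 + 60×19 = 1157 ≤ 1174; next would be 1176 > 1174)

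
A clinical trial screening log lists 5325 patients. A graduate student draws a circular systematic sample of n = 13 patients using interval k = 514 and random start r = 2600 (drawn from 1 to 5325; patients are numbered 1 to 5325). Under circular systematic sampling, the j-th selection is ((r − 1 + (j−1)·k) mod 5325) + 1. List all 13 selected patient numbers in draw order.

Selection 1: 2600
Selection 2: 2600 + 514 = 3114
Selection 3: 3114 + 514 = 3628
Selection 4: 3628 + 514 = 4142
Selection 5: 4142 + 514 = 4656
Selection 6: 4656 + 514 = 5170
Selection 7: 5170 + 514 = 5684 → 5684 − 5325 = 359
Selection 8: 359 + 514 = 873
Selection 9: 873 + 514 = 1387
Selection 10: 1387 + 514 = 1901
Selection 11: 1901 + 514 = 2415
Selection 12: 2415 + 514 = 2929
Selection 13: 2929 + 514 = 3443

2600, 3114, 3628, 4142, 4656, 5170, 359, 873, 1387, 1901, 2415, 2929, 3443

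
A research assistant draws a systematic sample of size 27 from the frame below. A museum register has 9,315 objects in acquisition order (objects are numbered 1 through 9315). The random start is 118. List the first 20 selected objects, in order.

118, 463, 808, 1153, 1498, 1843, 2188, 2533, 2878, 3223, 3568, 3913, 4258, 4603, 4948, 5293, 5638, 5983, 6328, 6673

k = N/n = 9315/27 = 345
object 1: 118
object 2: 118 + 345 = 463
object 3: 463 + 345 = 808
object 4: 808 + 345 = 1153
object 5: 1153 + 345 = 1498
object 6: 1498 + 345 = 1843
object 7: 1843 + 345 = 2188
object 8: 2188 + 345 = 2533
object 9: 2533 + 345 = 2878
object 10: 2878 + 345 = 3223
object 11: 3223 + 345 = 3568
object 12: 3568 + 345 = 3913
object 13: 3913 + 345 = 4258
object 14: 4258 + 345 = 4603
object 15: 4603 + 345 = 4948
object 16: 4948 + 345 = 5293
object 17: 5293 + 345 = 5638
object 18: 5638 + 345 = 5983
object 19: 5983 + 345 = 6328
object 20: 6328 + 345 = 6673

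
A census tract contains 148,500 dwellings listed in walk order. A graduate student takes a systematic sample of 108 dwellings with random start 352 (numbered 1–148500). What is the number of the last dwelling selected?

147477

k = 148500/108 = 1375
108th selection = r + (108−1)·k = 352 + 107×1375 = 352 + 147125 = 147477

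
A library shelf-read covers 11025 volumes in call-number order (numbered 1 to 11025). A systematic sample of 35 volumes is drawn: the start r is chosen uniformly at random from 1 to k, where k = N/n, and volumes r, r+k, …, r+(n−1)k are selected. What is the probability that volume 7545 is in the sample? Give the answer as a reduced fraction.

k = 11025/35 = 315.
Volume 7545 is selected iff r ≡ 7545 (mod 315); exactly one such r in {1,…,315}.
Inclusion probability = 1/315.

1/315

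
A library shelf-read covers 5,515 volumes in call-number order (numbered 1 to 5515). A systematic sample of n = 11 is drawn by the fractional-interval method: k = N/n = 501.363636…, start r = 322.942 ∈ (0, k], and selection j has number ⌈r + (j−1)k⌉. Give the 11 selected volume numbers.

j=1: r + 0k = 322.942 → ⌈·⌉ = 323
j=2: r + 1k = 824.305636… → ⌈·⌉ = 825
j=3: r + 2k = 1325.669272… → ⌈·⌉ = 1326
j=4: r + 3k = 1827.032909… → ⌈·⌉ = 1828
j=5: r + 4k = 2328.396545… → ⌈·⌉ = 2329
j=6: r + 5k = 2829.760181… → ⌈·⌉ = 2830
j=7: r + 6k = 3331.123818… → ⌈·⌉ = 3332
j=8: r + 7k = 3832.487454… → ⌈·⌉ = 3833
j=9: r + 8k = 4333.851090… → ⌈·⌉ = 4334
j=10: r + 9k = 4835.214727… → ⌈·⌉ = 4836
j=11: r + 10k = 5336.578363… → ⌈·⌉ = 5337

323, 825, 1326, 1828, 2329, 2830, 3332, 3833, 4334, 4836, 5337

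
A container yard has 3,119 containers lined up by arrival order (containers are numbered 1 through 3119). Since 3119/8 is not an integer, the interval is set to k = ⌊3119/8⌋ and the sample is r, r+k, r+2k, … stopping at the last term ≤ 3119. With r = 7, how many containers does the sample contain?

9

k = ⌊3119/8⌋ = 389
Achieved size = ⌊(3119 − 7)/389⌋ + 1 = ⌊3112/389⌋ + 1 = 8 + 1 = 9
(last selection: 7 + 8×389 = 3119 ≤ 3119; next would be 3508 > 3119)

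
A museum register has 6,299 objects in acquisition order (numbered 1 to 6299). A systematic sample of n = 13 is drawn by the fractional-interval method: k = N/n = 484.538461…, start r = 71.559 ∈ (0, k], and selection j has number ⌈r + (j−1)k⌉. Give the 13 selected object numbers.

j=1: r + 0k = 71.559 → ⌈·⌉ = 72
j=2: r + 1k = 556.097461… → ⌈·⌉ = 557
j=3: r + 2k = 1040.635923… → ⌈·⌉ = 1041
j=4: r + 3k = 1525.174384… → ⌈·⌉ = 1526
j=5: r + 4k = 2009.712846… → ⌈·⌉ = 2010
j=6: r + 5k = 2494.251307… → ⌈·⌉ = 2495
j=7: r + 6k = 2978.789769… → ⌈·⌉ = 2979
j=8: r + 7k = 3463.328230… → ⌈·⌉ = 3464
j=9: r + 8k = 3947.866692… → ⌈·⌉ = 3948
j=10: r + 9k = 4432.405153… → ⌈·⌉ = 4433
j=11: r + 10k = 4916.943615… → ⌈·⌉ = 4917
j=12: r + 11k = 5401.482076… → ⌈·⌉ = 5402
j=13: r + 12k = 5886.020538… → ⌈·⌉ = 5887

72, 557, 1041, 1526, 2010, 2495, 2979, 3464, 3948, 4433, 4917, 5402, 5887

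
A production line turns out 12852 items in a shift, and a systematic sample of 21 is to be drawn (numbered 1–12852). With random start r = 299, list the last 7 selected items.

8867, 9479, 10091, 10703, 11315, 11927, 12539

k = N/n = 12852/21 = 612
15th selection = 299 + 14×612 = 8867
16th: 8867 + 612 = 9479
17th: 9479 + 612 = 10091
18th: 10091 + 612 = 10703
19th: 10703 + 612 = 11315
20th: 11315 + 612 = 11927
21st: 11927 + 612 = 12539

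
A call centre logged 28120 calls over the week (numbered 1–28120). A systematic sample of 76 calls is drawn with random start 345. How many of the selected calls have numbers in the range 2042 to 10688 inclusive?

23

k = 28120/76 = 370
First selection ≥ 2042: 345 + ⌈(2042−345)/370⌉·370 = 345 + 5×370 = 2195
Last selection ≤ 10688: 345 + ⌊(10688−345)/370⌋·370 = 345 + 27×370 = 10335
Count = 27 − 5 + 1 = 23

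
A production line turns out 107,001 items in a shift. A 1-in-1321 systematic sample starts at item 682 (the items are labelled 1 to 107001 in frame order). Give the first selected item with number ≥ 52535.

k = 1321
Steps past start: ⌈(52535 − 682)/1321⌉ = ⌈51853/1321⌉ = 40
Selected item: 682 + 40×1321 = 53522

53522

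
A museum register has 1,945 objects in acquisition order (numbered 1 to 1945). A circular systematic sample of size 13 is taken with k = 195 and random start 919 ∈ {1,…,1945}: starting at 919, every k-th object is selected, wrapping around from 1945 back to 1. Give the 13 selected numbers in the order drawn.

Selection 1: 919
Selection 2: 919 + 195 = 1114
Selection 3: 1114 + 195 = 1309
Selection 4: 1309 + 195 = 1504
Selection 5: 1504 + 195 = 1699
Selection 6: 1699 + 195 = 1894
Selection 7: 1894 + 195 = 2089 → 2089 − 1945 = 144
Selection 8: 144 + 195 = 339
Selection 9: 339 + 195 = 534
Selection 10: 534 + 195 = 729
Selection 11: 729 + 195 = 924
Selection 12: 924 + 195 = 1119
Selection 13: 1119 + 195 = 1314

919, 1114, 1309, 1504, 1699, 1894, 144, 339, 534, 729, 924, 1119, 1314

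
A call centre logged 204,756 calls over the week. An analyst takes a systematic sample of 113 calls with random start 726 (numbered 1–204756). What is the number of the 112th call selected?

201858

k = 204756/113 = 1812
112th selection = r + (112−1)·k = 726 + 111×1812 = 726 + 201132 = 201858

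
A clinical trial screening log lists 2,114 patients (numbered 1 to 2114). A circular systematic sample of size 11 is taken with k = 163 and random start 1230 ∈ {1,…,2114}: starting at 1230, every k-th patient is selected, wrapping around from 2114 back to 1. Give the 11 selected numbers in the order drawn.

1230, 1393, 1556, 1719, 1882, 2045, 94, 257, 420, 583, 746

Selection 1: 1230
Selection 2: 1230 + 163 = 1393
Selection 3: 1393 + 163 = 1556
Selection 4: 1556 + 163 = 1719
Selection 5: 1719 + 163 = 1882
Selection 6: 1882 + 163 = 2045
Selection 7: 2045 + 163 = 2208 → 2208 − 2114 = 94
Selection 8: 94 + 163 = 257
Selection 9: 257 + 163 = 420
Selection 10: 420 + 163 = 583
Selection 11: 583 + 163 = 746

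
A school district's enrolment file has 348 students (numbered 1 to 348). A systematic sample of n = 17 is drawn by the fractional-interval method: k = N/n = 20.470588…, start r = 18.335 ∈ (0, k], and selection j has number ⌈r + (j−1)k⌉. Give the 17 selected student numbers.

j=1: r + 0k = 18.335 → ⌈·⌉ = 19
j=2: r + 1k = 38.805588… → ⌈·⌉ = 39
j=3: r + 2k = 59.276176… → ⌈·⌉ = 60
j=4: r + 3k = 79.746764… → ⌈·⌉ = 80
j=5: r + 4k = 100.217352… → ⌈·⌉ = 101
j=6: r + 5k = 120.687941… → ⌈·⌉ = 121
j=7: r + 6k = 141.158529… → ⌈·⌉ = 142
j=8: r + 7k = 161.629117… → ⌈·⌉ = 162
j=9: r + 8k = 182.099705… → ⌈·⌉ = 183
j=10: r + 9k = 202.570294… → ⌈·⌉ = 203
j=11: r + 10k = 223.040882… → ⌈·⌉ = 224
j=12: r + 11k = 243.511470… → ⌈·⌉ = 244
j=13: r + 12k = 263.982058… → ⌈·⌉ = 264
j=14: r + 13k = 284.452647… → ⌈·⌉ = 285
j=15: r + 14k = 304.923235… → ⌈·⌉ = 305
j=16: r + 15k = 325.393823… → ⌈·⌉ = 326
j=17: r + 16k = 345.864411… → ⌈·⌉ = 346

19, 39, 60, 80, 101, 121, 142, 162, 183, 203, 224, 244, 264, 285, 305, 326, 346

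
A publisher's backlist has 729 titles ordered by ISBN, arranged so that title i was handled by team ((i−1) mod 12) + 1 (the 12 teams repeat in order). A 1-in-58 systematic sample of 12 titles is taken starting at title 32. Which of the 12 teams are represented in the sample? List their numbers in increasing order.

Consecutive selections differ by k = 58, so their team numbers differ by 58 mod 12 = 10.
gcd(58, 12) = 2, so the sample visits 12/2 = 6 distinct residues mod 12.
Start 32 is team 8; the teams hit are 2, 4, 6, 8, 10, 12.

2, 4, 6, 8, 10, 12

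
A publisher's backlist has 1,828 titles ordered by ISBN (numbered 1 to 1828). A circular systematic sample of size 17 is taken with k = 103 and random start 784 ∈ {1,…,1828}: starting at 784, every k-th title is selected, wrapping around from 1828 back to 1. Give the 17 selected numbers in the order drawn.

Selection 1: 784
Selection 2: 784 + 103 = 887
Selection 3: 887 + 103 = 990
Selection 4: 990 + 103 = 1093
Selection 5: 1093 + 103 = 1196
Selection 6: 1196 + 103 = 1299
Selection 7: 1299 + 103 = 1402
Selection 8: 1402 + 103 = 1505
Selection 9: 1505 + 103 = 1608
Selection 10: 1608 + 103 = 1711
Selection 11: 1711 + 103 = 1814
Selection 12: 1814 + 103 = 1917 → 1917 − 1828 = 89
Selection 13: 89 + 103 = 192
Selection 14: 192 + 103 = 295
Selection 15: 295 + 103 = 398
Selection 16: 398 + 103 = 501
Selection 17: 501 + 103 = 604

784, 887, 990, 1093, 1196, 1299, 1402, 1505, 1608, 1711, 1814, 89, 192, 295, 398, 501, 604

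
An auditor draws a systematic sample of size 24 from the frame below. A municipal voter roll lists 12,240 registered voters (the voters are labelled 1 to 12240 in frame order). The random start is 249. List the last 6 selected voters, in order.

9429, 9939, 10449, 10959, 11469, 11979

k = N/n = 12240/24 = 510
19th selection = 249 + 18×510 = 9429
20th: 9429 + 510 = 9939
21st: 9939 + 510 = 10449
22nd: 10449 + 510 = 10959
23rd: 10959 + 510 = 11469
24th: 11469 + 510 = 11979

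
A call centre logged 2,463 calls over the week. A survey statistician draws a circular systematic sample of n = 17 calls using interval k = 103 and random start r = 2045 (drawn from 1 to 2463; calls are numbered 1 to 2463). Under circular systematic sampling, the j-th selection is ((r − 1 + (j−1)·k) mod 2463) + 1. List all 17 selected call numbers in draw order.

2045, 2148, 2251, 2354, 2457, 97, 200, 303, 406, 509, 612, 715, 818, 921, 1024, 1127, 1230

Selection 1: 2045
Selection 2: 2045 + 103 = 2148
Selection 3: 2148 + 103 = 2251
Selection 4: 2251 + 103 = 2354
Selection 5: 2354 + 103 = 2457
Selection 6: 2457 + 103 = 2560 → 2560 − 2463 = 97
Selection 7: 97 + 103 = 200
Selection 8: 200 + 103 = 303
Selection 9: 303 + 103 = 406
Selection 10: 406 + 103 = 509
Selection 11: 509 + 103 = 612
Selection 12: 612 + 103 = 715
Selection 13: 715 + 103 = 818
Selection 14: 818 + 103 = 921
Selection 15: 921 + 103 = 1024
Selection 16: 1024 + 103 = 1127
Selection 17: 1127 + 103 = 1230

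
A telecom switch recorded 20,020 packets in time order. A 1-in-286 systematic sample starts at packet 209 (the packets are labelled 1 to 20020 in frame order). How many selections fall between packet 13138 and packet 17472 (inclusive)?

15

k = 286
First selection ≥ 13138: 209 + ⌈(13138−209)/286⌉·286 = 209 + 46×286 = 13365
Last selection ≤ 17472: 209 + ⌊(17472−209)/286⌋·286 = 209 + 60×286 = 17369
Count = 60 − 46 + 1 = 15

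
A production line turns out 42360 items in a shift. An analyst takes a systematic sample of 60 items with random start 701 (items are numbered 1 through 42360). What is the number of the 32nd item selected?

22587

k = 42360/60 = 706
32nd selection = r + (32−1)·k = 701 + 31×706 = 701 + 21886 = 22587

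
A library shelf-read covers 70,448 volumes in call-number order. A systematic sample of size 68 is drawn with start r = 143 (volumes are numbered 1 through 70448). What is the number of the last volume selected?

69555

k = 70448/68 = 1036
68th selection = r + (68−1)·k = 143 + 67×1036 = 143 + 69412 = 69555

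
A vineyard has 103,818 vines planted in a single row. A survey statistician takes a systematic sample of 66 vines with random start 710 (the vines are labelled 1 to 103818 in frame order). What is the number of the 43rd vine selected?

k = 103818/66 = 1573
43rd selection = r + (43−1)·k = 710 + 42×1573 = 710 + 66066 = 66776

66776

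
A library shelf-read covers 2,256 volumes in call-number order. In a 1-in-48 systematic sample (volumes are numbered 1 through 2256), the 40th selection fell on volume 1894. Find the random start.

k = 48
r = 1894 − (40−1)×48 = 1894 − 1872 = 22

22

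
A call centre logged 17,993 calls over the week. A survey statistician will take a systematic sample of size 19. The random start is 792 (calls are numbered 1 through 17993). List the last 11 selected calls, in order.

8368, 9315, 10262, 11209, 12156, 13103, 14050, 14997, 15944, 16891, 17838

k = N/n = 17993/19 = 947
9th selection = 792 + 8×947 = 8368
10th: 8368 + 947 = 9315
11th: 9315 + 947 = 10262
12th: 10262 + 947 = 11209
13th: 11209 + 947 = 12156
14th: 12156 + 947 = 13103
15th: 13103 + 947 = 14050
16th: 14050 + 947 = 14997
17th: 14997 + 947 = 15944
18th: 15944 + 947 = 16891
19th: 16891 + 947 = 17838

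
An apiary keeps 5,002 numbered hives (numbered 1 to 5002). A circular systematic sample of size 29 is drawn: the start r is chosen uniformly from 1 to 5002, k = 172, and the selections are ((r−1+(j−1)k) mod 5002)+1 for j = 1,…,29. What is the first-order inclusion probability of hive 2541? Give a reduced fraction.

For each position j, as r ranges over 1…5002 the j-th selection hits every hive exactly once, so hive 2541 is selected for exactly 29 of the 5002 starts.
Inclusion probability = 29/5002.

29/5002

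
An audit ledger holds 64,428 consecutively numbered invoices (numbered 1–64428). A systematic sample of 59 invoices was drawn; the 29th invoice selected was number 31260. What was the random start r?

684

k = 64428/59 = 1092
r = 31260 − (29−1)×1092 = 31260 − 30576 = 684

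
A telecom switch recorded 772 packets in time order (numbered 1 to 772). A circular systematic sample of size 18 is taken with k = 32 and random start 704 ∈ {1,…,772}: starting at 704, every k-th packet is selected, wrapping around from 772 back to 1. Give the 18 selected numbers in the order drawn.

704, 736, 768, 28, 60, 92, 124, 156, 188, 220, 252, 284, 316, 348, 380, 412, 444, 476

Selection 1: 704
Selection 2: 704 + 32 = 736
Selection 3: 736 + 32 = 768
Selection 4: 768 + 32 = 800 → 800 − 772 = 28
Selection 5: 28 + 32 = 60
Selection 6: 60 + 32 = 92
Selection 7: 92 + 32 = 124
Selection 8: 124 + 32 = 156
Selection 9: 156 + 32 = 188
Selection 10: 188 + 32 = 220
Selection 11: 220 + 32 = 252
Selection 12: 252 + 32 = 284
Selection 13: 284 + 32 = 316
Selection 14: 316 + 32 = 348
Selection 15: 348 + 32 = 380
Selection 16: 380 + 32 = 412
Selection 17: 412 + 32 = 444
Selection 18: 444 + 32 = 476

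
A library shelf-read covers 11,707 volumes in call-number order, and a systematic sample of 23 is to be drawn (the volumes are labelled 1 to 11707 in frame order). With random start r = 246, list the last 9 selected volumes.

k = N/n = 11707/23 = 509
15th selection = 246 + 14×509 = 7372
16th: 7372 + 509 = 7881
17th: 7881 + 509 = 8390
18th: 8390 + 509 = 8899
19th: 8899 + 509 = 9408
20th: 9408 + 509 = 9917
21st: 9917 + 509 = 10426
22nd: 10426 + 509 = 10935
23rd: 10935 + 509 = 11444

7372, 7881, 8390, 8899, 9408, 9917, 10426, 10935, 11444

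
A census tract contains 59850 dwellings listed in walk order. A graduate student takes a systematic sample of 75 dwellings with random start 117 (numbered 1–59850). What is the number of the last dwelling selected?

k = 59850/75 = 798
75th selection = r + (75−1)·k = 117 + 74×798 = 117 + 59052 = 59169

59169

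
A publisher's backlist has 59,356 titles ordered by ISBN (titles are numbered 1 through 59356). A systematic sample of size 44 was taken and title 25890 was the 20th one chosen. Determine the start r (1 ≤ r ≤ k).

k = 59356/44 = 1349
r = 25890 − (20−1)×1349 = 25890 − 25631 = 259

259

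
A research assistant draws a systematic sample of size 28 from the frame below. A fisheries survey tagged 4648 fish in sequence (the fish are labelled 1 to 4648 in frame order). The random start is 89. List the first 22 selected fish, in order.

k = N/n = 4648/28 = 166
fish 1: 89
fish 2: 89 + 166 = 255
fish 3: 255 + 166 = 421
fish 4: 421 + 166 = 587
fish 5: 587 + 166 = 753
fish 6: 753 + 166 = 919
fish 7: 919 + 166 = 1085
fish 8: 1085 + 166 = 1251
fish 9: 1251 + 166 = 1417
fish 10: 1417 + 166 = 1583
fish 11: 1583 + 166 = 1749
fish 12: 1749 + 166 = 1915
fish 13: 1915 + 166 = 2081
fish 14: 2081 + 166 = 2247
fish 15: 2247 + 166 = 2413
fish 16: 2413 + 166 = 2579
fish 17: 2579 + 166 = 2745
fish 18: 2745 + 166 = 2911
fish 19: 2911 + 166 = 3077
fish 20: 3077 + 166 = 3243
fish 21: 3243 + 166 = 3409
fish 22: 3409 + 166 = 3575

89, 255, 421, 587, 753, 919, 1085, 1251, 1417, 1583, 1749, 1915, 2081, 2247, 2413, 2579, 2745, 2911, 3077, 3243, 3409, 3575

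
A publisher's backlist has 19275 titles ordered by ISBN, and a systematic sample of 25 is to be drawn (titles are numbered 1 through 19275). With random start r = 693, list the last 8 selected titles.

13800, 14571, 15342, 16113, 16884, 17655, 18426, 19197

k = N/n = 19275/25 = 771
18th selection = 693 + 17×771 = 13800
19th: 13800 + 771 = 14571
20th: 14571 + 771 = 15342
21st: 15342 + 771 = 16113
22nd: 16113 + 771 = 16884
23rd: 16884 + 771 = 17655
24th: 17655 + 771 = 18426
25th: 18426 + 771 = 19197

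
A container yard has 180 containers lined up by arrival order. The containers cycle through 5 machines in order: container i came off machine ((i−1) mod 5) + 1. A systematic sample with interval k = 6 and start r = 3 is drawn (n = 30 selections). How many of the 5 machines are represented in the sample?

5

Consecutive selections differ by k = 6, so their machine numbers differ by 6 mod 5 = 1.
gcd(6, 5) = 1, so the sample visits 5/1 = 5 distinct residues mod 5.
Start 3 is machine 3; the machines hit are 1, 2, 3, 4, 5.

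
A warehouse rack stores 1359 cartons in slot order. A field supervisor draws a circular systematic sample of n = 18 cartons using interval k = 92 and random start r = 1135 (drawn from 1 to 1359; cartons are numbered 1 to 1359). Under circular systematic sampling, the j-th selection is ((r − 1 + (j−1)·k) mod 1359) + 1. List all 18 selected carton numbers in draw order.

1135, 1227, 1319, 52, 144, 236, 328, 420, 512, 604, 696, 788, 880, 972, 1064, 1156, 1248, 1340

Selection 1: 1135
Selection 2: 1135 + 92 = 1227
Selection 3: 1227 + 92 = 1319
Selection 4: 1319 + 92 = 1411 → 1411 − 1359 = 52
Selection 5: 52 + 92 = 144
Selection 6: 144 + 92 = 236
Selection 7: 236 + 92 = 328
Selection 8: 328 + 92 = 420
Selection 9: 420 + 92 = 512
Selection 10: 512 + 92 = 604
Selection 11: 604 + 92 = 696
Selection 12: 696 + 92 = 788
Selection 13: 788 + 92 = 880
Selection 14: 880 + 92 = 972
Selection 15: 972 + 92 = 1064
Selection 16: 1064 + 92 = 1156
Selection 17: 1156 + 92 = 1248
Selection 18: 1248 + 92 = 1340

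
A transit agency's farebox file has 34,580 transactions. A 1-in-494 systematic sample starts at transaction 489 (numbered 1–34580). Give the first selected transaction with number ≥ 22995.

k = 494
Steps past start: ⌈(22995 − 489)/494⌉ = ⌈22506/494⌉ = 46
Selected transaction: 489 + 46×494 = 23213

23213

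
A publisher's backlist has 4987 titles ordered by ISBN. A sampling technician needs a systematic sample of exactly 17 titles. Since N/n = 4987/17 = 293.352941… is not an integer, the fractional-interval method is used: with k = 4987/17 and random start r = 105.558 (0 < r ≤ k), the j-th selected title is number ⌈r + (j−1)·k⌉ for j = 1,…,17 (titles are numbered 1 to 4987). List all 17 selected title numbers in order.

106, 399, 693, 986, 1279, 1573, 1866, 2160, 2453, 2746, 3040, 3333, 3626, 3920, 4213, 4506, 4800

j=1: r + 0k = 105.558 → ⌈·⌉ = 106
j=2: r + 1k = 398.910941… → ⌈·⌉ = 399
j=3: r + 2k = 692.263882… → ⌈·⌉ = 693
j=4: r + 3k = 985.616823… → ⌈·⌉ = 986
j=5: r + 4k = 1278.969764… → ⌈·⌉ = 1279
j=6: r + 5k = 1572.322705… → ⌈·⌉ = 1573
j=7: r + 6k = 1865.675647… → ⌈·⌉ = 1866
j=8: r + 7k = 2159.028588… → ⌈·⌉ = 2160
j=9: r + 8k = 2452.381529… → ⌈·⌉ = 2453
j=10: r + 9k = 2745.734470… → ⌈·⌉ = 2746
j=11: r + 10k = 3039.087411… → ⌈·⌉ = 3040
j=12: r + 11k = 3332.440352… → ⌈·⌉ = 3333
j=13: r + 12k = 3625.793294… → ⌈·⌉ = 3626
j=14: r + 13k = 3919.146235… → ⌈·⌉ = 3920
j=15: r + 14k = 4212.499176… → ⌈·⌉ = 4213
j=16: r + 15k = 4505.852117… → ⌈·⌉ = 4506
j=17: r + 16k = 4799.205058… → ⌈·⌉ = 4800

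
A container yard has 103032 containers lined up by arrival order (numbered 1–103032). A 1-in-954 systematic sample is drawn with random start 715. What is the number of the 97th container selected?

92299

k = 954
97th selection = r + (97−1)·k = 715 + 96×954 = 715 + 91584 = 92299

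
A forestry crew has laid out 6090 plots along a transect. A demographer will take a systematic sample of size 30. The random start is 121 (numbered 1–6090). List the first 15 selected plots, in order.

k = N/n = 6090/30 = 203
plot 1: 121
plot 2: 121 + 203 = 324
plot 3: 324 + 203 = 527
plot 4: 527 + 203 = 730
plot 5: 730 + 203 = 933
plot 6: 933 + 203 = 1136
plot 7: 1136 + 203 = 1339
plot 8: 1339 + 203 = 1542
plot 9: 1542 + 203 = 1745
plot 10: 1745 + 203 = 1948
plot 11: 1948 + 203 = 2151
plot 12: 2151 + 203 = 2354
plot 13: 2354 + 203 = 2557
plot 14: 2557 + 203 = 2760
plot 15: 2760 + 203 = 2963

121, 324, 527, 730, 933, 1136, 1339, 1542, 1745, 1948, 2151, 2354, 2557, 2760, 2963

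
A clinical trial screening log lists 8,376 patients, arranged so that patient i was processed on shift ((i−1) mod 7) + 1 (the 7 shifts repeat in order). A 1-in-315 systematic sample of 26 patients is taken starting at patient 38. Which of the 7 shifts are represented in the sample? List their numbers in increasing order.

3

Consecutive selections differ by k = 315, so their shift numbers differ by 315 mod 7 = 0.
gcd(315, 7) = 7, so the sample visits 7/7 = 1 distinct residues mod 7.
Start 38 is shift 3; the shifts hit are 3.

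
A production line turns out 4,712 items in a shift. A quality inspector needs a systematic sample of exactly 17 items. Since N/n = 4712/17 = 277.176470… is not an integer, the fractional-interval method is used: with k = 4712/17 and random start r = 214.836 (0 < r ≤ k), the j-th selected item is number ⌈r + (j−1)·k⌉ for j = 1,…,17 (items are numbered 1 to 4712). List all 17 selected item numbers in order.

215, 493, 770, 1047, 1324, 1601, 1878, 2156, 2433, 2710, 2987, 3264, 3541, 3819, 4096, 4373, 4650

j=1: r + 0k = 214.836 → ⌈·⌉ = 215
j=2: r + 1k = 492.012470… → ⌈·⌉ = 493
j=3: r + 2k = 769.188941… → ⌈·⌉ = 770
j=4: r + 3k = 1046.365411… → ⌈·⌉ = 1047
j=5: r + 4k = 1323.541882… → ⌈·⌉ = 1324
j=6: r + 5k = 1600.718352… → ⌈·⌉ = 1601
j=7: r + 6k = 1877.894823… → ⌈·⌉ = 1878
j=8: r + 7k = 2155.071294… → ⌈·⌉ = 2156
j=9: r + 8k = 2432.247764… → ⌈·⌉ = 2433
j=10: r + 9k = 2709.424235… → ⌈·⌉ = 2710
j=11: r + 10k = 2986.600705… → ⌈·⌉ = 2987
j=12: r + 11k = 3263.777176… → ⌈·⌉ = 3264
j=13: r + 12k = 3540.953647… → ⌈·⌉ = 3541
j=14: r + 13k = 3818.130117… → ⌈·⌉ = 3819
j=15: r + 14k = 4095.306588… → ⌈·⌉ = 4096
j=16: r + 15k = 4372.483058… → ⌈·⌉ = 4373
j=17: r + 16k = 4649.659529… → ⌈·⌉ = 4650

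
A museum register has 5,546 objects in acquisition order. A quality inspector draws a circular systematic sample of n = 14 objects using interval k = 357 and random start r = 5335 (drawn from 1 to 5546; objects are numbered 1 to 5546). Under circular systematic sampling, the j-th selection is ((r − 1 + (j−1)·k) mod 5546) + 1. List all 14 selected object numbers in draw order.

5335, 146, 503, 860, 1217, 1574, 1931, 2288, 2645, 3002, 3359, 3716, 4073, 4430

Selection 1: 5335
Selection 2: 5335 + 357 = 5692 → 5692 − 5546 = 146
Selection 3: 146 + 357 = 503
Selection 4: 503 + 357 = 860
Selection 5: 860 + 357 = 1217
Selection 6: 1217 + 357 = 1574
Selection 7: 1574 + 357 = 1931
Selection 8: 1931 + 357 = 2288
Selection 9: 2288 + 357 = 2645
Selection 10: 2645 + 357 = 3002
Selection 11: 3002 + 357 = 3359
Selection 12: 3359 + 357 = 3716
Selection 13: 3716 + 357 = 4073
Selection 14: 4073 + 357 = 4430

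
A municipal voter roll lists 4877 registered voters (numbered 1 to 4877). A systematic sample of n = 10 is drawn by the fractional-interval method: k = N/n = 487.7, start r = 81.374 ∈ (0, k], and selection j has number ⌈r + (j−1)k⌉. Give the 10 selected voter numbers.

j=1: r + 0k = 81.374 → ⌈·⌉ = 82
j=2: r + 1k = 569.074 → ⌈·⌉ = 570
j=3: r + 2k = 1056.774 → ⌈·⌉ = 1057
j=4: r + 3k = 1544.474 → ⌈·⌉ = 1545
j=5: r + 4k = 2032.174 → ⌈·⌉ = 2033
j=6: r + 5k = 2519.874 → ⌈·⌉ = 2520
j=7: r + 6k = 3007.574 → ⌈·⌉ = 3008
j=8: r + 7k = 3495.274 → ⌈·⌉ = 3496
j=9: r + 8k = 3982.974 → ⌈·⌉ = 3983
j=10: r + 9k = 4470.674 → ⌈·⌉ = 4471

82, 570, 1057, 1545, 2033, 2520, 3008, 3496, 3983, 4471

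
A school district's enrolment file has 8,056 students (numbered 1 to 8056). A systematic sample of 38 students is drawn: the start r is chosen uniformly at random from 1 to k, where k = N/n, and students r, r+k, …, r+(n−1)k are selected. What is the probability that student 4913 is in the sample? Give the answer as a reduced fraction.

k = 8056/38 = 212.
Student 4913 is selected iff r ≡ 4913 (mod 212); exactly one such r in {1,…,212}.
Inclusion probability = 1/212.

1/212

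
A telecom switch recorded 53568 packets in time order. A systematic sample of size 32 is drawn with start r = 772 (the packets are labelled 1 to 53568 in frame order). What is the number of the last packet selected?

k = 53568/32 = 1674
32nd selection = r + (32−1)·k = 772 + 31×1674 = 772 + 51894 = 52666

52666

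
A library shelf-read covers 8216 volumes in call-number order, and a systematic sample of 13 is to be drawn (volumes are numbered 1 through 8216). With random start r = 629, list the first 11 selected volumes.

629, 1261, 1893, 2525, 3157, 3789, 4421, 5053, 5685, 6317, 6949

k = N/n = 8216/13 = 632
volume 1: 629
volume 2: 629 + 632 = 1261
volume 3: 1261 + 632 = 1893
volume 4: 1893 + 632 = 2525
volume 5: 2525 + 632 = 3157
volume 6: 3157 + 632 = 3789
volume 7: 3789 + 632 = 4421
volume 8: 4421 + 632 = 5053
volume 9: 5053 + 632 = 5685
volume 10: 5685 + 632 = 6317
volume 11: 6317 + 632 = 6949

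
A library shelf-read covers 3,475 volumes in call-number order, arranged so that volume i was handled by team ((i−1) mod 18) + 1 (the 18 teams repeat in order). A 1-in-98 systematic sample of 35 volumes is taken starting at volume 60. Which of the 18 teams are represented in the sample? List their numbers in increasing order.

2, 4, 6, 8, 10, 12, 14, 16, 18

Consecutive selections differ by k = 98, so their team numbers differ by 98 mod 18 = 8.
gcd(98, 18) = 2, so the sample visits 18/2 = 9 distinct residues mod 18.
Start 60 is team 6; the teams hit are 2, 4, 6, 8, 10, 12, 14, 16, 18.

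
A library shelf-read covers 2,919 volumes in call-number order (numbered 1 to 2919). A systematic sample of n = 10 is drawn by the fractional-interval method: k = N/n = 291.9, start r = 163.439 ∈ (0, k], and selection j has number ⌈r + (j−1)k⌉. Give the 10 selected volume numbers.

j=1: r + 0k = 163.439 → ⌈·⌉ = 164
j=2: r + 1k = 455.339 → ⌈·⌉ = 456
j=3: r + 2k = 747.239 → ⌈·⌉ = 748
j=4: r + 3k = 1039.139 → ⌈·⌉ = 1040
j=5: r + 4k = 1331.039 → ⌈·⌉ = 1332
j=6: r + 5k = 1622.939 → ⌈·⌉ = 1623
j=7: r + 6k = 1914.839 → ⌈·⌉ = 1915
j=8: r + 7k = 2206.739 → ⌈·⌉ = 2207
j=9: r + 8k = 2498.639 → ⌈·⌉ = 2499
j=10: r + 9k = 2790.539 → ⌈·⌉ = 2791

164, 456, 748, 1040, 1332, 1623, 1915, 2207, 2499, 2791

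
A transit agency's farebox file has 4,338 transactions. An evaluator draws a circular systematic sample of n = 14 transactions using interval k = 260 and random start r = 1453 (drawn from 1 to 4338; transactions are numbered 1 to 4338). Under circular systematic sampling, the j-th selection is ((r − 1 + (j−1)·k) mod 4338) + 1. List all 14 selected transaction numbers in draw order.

Selection 1: 1453
Selection 2: 1453 + 260 = 1713
Selection 3: 1713 + 260 = 1973
Selection 4: 1973 + 260 = 2233
Selection 5: 2233 + 260 = 2493
Selection 6: 2493 + 260 = 2753
Selection 7: 2753 + 260 = 3013
Selection 8: 3013 + 260 = 3273
Selection 9: 3273 + 260 = 3533
Selection 10: 3533 + 260 = 3793
Selection 11: 3793 + 260 = 4053
Selection 12: 4053 + 260 = 4313
Selection 13: 4313 + 260 = 4573 → 4573 − 4338 = 235
Selection 14: 235 + 260 = 495

1453, 1713, 1973, 2233, 2493, 2753, 3013, 3273, 3533, 3793, 4053, 4313, 235, 495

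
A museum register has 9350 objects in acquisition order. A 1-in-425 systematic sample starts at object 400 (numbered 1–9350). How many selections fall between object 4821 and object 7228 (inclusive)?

k = 425
First selection ≥ 4821: 400 + ⌈(4821−400)/425⌉·425 = 400 + 11×425 = 5075
Last selection ≤ 7228: 400 + ⌊(7228−400)/425⌋·425 = 400 + 16×425 = 7200
Count = 16 − 11 + 1 = 6

6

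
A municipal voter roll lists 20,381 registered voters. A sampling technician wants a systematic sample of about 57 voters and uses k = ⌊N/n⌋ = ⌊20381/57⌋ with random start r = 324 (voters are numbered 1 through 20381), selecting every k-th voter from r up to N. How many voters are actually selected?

57

k = ⌊20381/57⌋ = 357
Achieved size = ⌊(20381 − 324)/357⌋ + 1 = ⌊20057/357⌋ + 1 = 56 + 1 = 57
(last selection: 324 + 56×357 = 20316 ≤ 20381; next would be 20673 > 20381)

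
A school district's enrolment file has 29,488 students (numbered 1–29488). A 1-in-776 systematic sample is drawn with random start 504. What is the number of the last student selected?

k = 776
38th selection = r + (38−1)·k = 504 + 37×776 = 504 + 28712 = 29216

29216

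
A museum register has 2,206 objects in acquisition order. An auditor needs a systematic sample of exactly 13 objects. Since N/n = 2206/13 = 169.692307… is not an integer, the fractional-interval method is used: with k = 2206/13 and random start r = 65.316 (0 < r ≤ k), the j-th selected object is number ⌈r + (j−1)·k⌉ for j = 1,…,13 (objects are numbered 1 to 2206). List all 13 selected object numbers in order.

j=1: r + 0k = 65.316 → ⌈·⌉ = 66
j=2: r + 1k = 235.008307… → ⌈·⌉ = 236
j=3: r + 2k = 404.700615… → ⌈·⌉ = 405
j=4: r + 3k = 574.392923… → ⌈·⌉ = 575
j=5: r + 4k = 744.085230… → ⌈·⌉ = 745
j=6: r + 5k = 913.777538… → ⌈·⌉ = 914
j=7: r + 6k = 1083.469846… → ⌈·⌉ = 1084
j=8: r + 7k = 1253.162153… → ⌈·⌉ = 1254
j=9: r + 8k = 1422.854461… → ⌈·⌉ = 1423
j=10: r + 9k = 1592.546769… → ⌈·⌉ = 1593
j=11: r + 10k = 1762.239076… → ⌈·⌉ = 1763
j=12: r + 11k = 1931.931384… → ⌈·⌉ = 1932
j=13: r + 12k = 2101.623692… → ⌈·⌉ = 2102

66, 236, 405, 575, 745, 914, 1084, 1254, 1423, 1593, 1763, 1932, 2102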